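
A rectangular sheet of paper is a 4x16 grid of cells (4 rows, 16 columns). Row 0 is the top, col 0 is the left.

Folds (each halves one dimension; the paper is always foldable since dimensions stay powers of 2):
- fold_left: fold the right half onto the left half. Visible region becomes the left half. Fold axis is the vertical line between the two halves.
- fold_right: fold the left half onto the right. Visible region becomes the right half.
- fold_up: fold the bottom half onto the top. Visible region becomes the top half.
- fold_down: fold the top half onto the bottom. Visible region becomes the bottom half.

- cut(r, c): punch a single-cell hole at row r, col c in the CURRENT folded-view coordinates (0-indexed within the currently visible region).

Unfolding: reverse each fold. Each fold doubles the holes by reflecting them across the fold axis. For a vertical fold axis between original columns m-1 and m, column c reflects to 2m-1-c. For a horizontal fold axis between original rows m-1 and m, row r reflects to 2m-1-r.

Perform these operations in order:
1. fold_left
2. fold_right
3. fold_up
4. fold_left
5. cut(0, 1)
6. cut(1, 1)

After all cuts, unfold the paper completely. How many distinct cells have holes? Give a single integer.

Answer: 32

Derivation:
Op 1 fold_left: fold axis v@8; visible region now rows[0,4) x cols[0,8) = 4x8
Op 2 fold_right: fold axis v@4; visible region now rows[0,4) x cols[4,8) = 4x4
Op 3 fold_up: fold axis h@2; visible region now rows[0,2) x cols[4,8) = 2x4
Op 4 fold_left: fold axis v@6; visible region now rows[0,2) x cols[4,6) = 2x2
Op 5 cut(0, 1): punch at orig (0,5); cuts so far [(0, 5)]; region rows[0,2) x cols[4,6) = 2x2
Op 6 cut(1, 1): punch at orig (1,5); cuts so far [(0, 5), (1, 5)]; region rows[0,2) x cols[4,6) = 2x2
Unfold 1 (reflect across v@6): 4 holes -> [(0, 5), (0, 6), (1, 5), (1, 6)]
Unfold 2 (reflect across h@2): 8 holes -> [(0, 5), (0, 6), (1, 5), (1, 6), (2, 5), (2, 6), (3, 5), (3, 6)]
Unfold 3 (reflect across v@4): 16 holes -> [(0, 1), (0, 2), (0, 5), (0, 6), (1, 1), (1, 2), (1, 5), (1, 6), (2, 1), (2, 2), (2, 5), (2, 6), (3, 1), (3, 2), (3, 5), (3, 6)]
Unfold 4 (reflect across v@8): 32 holes -> [(0, 1), (0, 2), (0, 5), (0, 6), (0, 9), (0, 10), (0, 13), (0, 14), (1, 1), (1, 2), (1, 5), (1, 6), (1, 9), (1, 10), (1, 13), (1, 14), (2, 1), (2, 2), (2, 5), (2, 6), (2, 9), (2, 10), (2, 13), (2, 14), (3, 1), (3, 2), (3, 5), (3, 6), (3, 9), (3, 10), (3, 13), (3, 14)]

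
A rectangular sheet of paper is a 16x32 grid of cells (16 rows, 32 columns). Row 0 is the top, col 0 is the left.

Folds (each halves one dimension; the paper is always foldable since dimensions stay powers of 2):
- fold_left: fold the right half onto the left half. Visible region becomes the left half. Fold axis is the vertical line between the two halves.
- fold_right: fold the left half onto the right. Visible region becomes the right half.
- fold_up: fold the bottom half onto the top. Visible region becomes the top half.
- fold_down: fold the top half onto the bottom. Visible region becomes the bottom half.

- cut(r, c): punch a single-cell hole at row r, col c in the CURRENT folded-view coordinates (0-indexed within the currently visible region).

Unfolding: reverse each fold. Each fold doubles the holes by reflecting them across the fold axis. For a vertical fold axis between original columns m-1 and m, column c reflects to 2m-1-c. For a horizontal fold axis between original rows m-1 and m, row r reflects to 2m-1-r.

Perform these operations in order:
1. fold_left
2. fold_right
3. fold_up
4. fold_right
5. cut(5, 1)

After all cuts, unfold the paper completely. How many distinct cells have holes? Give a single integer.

Op 1 fold_left: fold axis v@16; visible region now rows[0,16) x cols[0,16) = 16x16
Op 2 fold_right: fold axis v@8; visible region now rows[0,16) x cols[8,16) = 16x8
Op 3 fold_up: fold axis h@8; visible region now rows[0,8) x cols[8,16) = 8x8
Op 4 fold_right: fold axis v@12; visible region now rows[0,8) x cols[12,16) = 8x4
Op 5 cut(5, 1): punch at orig (5,13); cuts so far [(5, 13)]; region rows[0,8) x cols[12,16) = 8x4
Unfold 1 (reflect across v@12): 2 holes -> [(5, 10), (5, 13)]
Unfold 2 (reflect across h@8): 4 holes -> [(5, 10), (5, 13), (10, 10), (10, 13)]
Unfold 3 (reflect across v@8): 8 holes -> [(5, 2), (5, 5), (5, 10), (5, 13), (10, 2), (10, 5), (10, 10), (10, 13)]
Unfold 4 (reflect across v@16): 16 holes -> [(5, 2), (5, 5), (5, 10), (5, 13), (5, 18), (5, 21), (5, 26), (5, 29), (10, 2), (10, 5), (10, 10), (10, 13), (10, 18), (10, 21), (10, 26), (10, 29)]

Answer: 16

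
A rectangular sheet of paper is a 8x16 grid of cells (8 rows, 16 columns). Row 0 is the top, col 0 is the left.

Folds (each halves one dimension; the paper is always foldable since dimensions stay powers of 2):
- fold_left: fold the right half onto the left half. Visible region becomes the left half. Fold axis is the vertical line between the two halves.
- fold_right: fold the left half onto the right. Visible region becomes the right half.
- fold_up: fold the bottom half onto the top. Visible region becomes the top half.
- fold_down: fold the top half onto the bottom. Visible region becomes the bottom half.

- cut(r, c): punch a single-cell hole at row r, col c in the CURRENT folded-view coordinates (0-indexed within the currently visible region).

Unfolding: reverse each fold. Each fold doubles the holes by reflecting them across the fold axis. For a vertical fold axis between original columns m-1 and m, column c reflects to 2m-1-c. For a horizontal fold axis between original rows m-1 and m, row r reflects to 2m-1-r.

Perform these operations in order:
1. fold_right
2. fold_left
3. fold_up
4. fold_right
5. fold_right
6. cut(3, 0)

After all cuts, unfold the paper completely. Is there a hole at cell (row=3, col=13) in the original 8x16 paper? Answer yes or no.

Answer: yes

Derivation:
Op 1 fold_right: fold axis v@8; visible region now rows[0,8) x cols[8,16) = 8x8
Op 2 fold_left: fold axis v@12; visible region now rows[0,8) x cols[8,12) = 8x4
Op 3 fold_up: fold axis h@4; visible region now rows[0,4) x cols[8,12) = 4x4
Op 4 fold_right: fold axis v@10; visible region now rows[0,4) x cols[10,12) = 4x2
Op 5 fold_right: fold axis v@11; visible region now rows[0,4) x cols[11,12) = 4x1
Op 6 cut(3, 0): punch at orig (3,11); cuts so far [(3, 11)]; region rows[0,4) x cols[11,12) = 4x1
Unfold 1 (reflect across v@11): 2 holes -> [(3, 10), (3, 11)]
Unfold 2 (reflect across v@10): 4 holes -> [(3, 8), (3, 9), (3, 10), (3, 11)]
Unfold 3 (reflect across h@4): 8 holes -> [(3, 8), (3, 9), (3, 10), (3, 11), (4, 8), (4, 9), (4, 10), (4, 11)]
Unfold 4 (reflect across v@12): 16 holes -> [(3, 8), (3, 9), (3, 10), (3, 11), (3, 12), (3, 13), (3, 14), (3, 15), (4, 8), (4, 9), (4, 10), (4, 11), (4, 12), (4, 13), (4, 14), (4, 15)]
Unfold 5 (reflect across v@8): 32 holes -> [(3, 0), (3, 1), (3, 2), (3, 3), (3, 4), (3, 5), (3, 6), (3, 7), (3, 8), (3, 9), (3, 10), (3, 11), (3, 12), (3, 13), (3, 14), (3, 15), (4, 0), (4, 1), (4, 2), (4, 3), (4, 4), (4, 5), (4, 6), (4, 7), (4, 8), (4, 9), (4, 10), (4, 11), (4, 12), (4, 13), (4, 14), (4, 15)]
Holes: [(3, 0), (3, 1), (3, 2), (3, 3), (3, 4), (3, 5), (3, 6), (3, 7), (3, 8), (3, 9), (3, 10), (3, 11), (3, 12), (3, 13), (3, 14), (3, 15), (4, 0), (4, 1), (4, 2), (4, 3), (4, 4), (4, 5), (4, 6), (4, 7), (4, 8), (4, 9), (4, 10), (4, 11), (4, 12), (4, 13), (4, 14), (4, 15)]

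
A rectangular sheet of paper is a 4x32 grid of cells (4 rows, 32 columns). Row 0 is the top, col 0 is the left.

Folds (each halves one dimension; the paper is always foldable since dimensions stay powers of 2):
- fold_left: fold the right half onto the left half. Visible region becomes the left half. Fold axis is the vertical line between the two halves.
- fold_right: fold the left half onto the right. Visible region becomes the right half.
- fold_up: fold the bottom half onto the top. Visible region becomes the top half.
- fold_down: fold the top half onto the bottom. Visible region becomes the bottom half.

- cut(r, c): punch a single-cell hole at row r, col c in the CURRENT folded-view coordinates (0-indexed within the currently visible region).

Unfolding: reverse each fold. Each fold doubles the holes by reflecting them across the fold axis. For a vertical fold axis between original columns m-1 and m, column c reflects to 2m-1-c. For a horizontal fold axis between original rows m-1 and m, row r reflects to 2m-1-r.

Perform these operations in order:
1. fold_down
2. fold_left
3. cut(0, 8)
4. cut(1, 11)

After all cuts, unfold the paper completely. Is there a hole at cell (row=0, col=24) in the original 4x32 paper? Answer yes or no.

Answer: no

Derivation:
Op 1 fold_down: fold axis h@2; visible region now rows[2,4) x cols[0,32) = 2x32
Op 2 fold_left: fold axis v@16; visible region now rows[2,4) x cols[0,16) = 2x16
Op 3 cut(0, 8): punch at orig (2,8); cuts so far [(2, 8)]; region rows[2,4) x cols[0,16) = 2x16
Op 4 cut(1, 11): punch at orig (3,11); cuts so far [(2, 8), (3, 11)]; region rows[2,4) x cols[0,16) = 2x16
Unfold 1 (reflect across v@16): 4 holes -> [(2, 8), (2, 23), (3, 11), (3, 20)]
Unfold 2 (reflect across h@2): 8 holes -> [(0, 11), (0, 20), (1, 8), (1, 23), (2, 8), (2, 23), (3, 11), (3, 20)]
Holes: [(0, 11), (0, 20), (1, 8), (1, 23), (2, 8), (2, 23), (3, 11), (3, 20)]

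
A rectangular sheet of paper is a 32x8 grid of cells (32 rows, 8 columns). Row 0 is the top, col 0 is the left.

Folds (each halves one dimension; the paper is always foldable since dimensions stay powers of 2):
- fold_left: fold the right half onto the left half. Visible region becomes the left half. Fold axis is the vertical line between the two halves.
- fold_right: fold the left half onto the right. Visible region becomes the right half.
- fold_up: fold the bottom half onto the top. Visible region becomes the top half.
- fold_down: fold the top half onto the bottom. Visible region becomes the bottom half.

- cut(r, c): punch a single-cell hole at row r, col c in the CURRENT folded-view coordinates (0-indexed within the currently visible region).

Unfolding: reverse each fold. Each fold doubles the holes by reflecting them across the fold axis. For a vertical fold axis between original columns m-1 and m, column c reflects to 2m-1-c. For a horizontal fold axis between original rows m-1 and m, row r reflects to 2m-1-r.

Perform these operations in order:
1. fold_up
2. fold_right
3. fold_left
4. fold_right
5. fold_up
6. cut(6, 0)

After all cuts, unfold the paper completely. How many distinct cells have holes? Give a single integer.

Answer: 32

Derivation:
Op 1 fold_up: fold axis h@16; visible region now rows[0,16) x cols[0,8) = 16x8
Op 2 fold_right: fold axis v@4; visible region now rows[0,16) x cols[4,8) = 16x4
Op 3 fold_left: fold axis v@6; visible region now rows[0,16) x cols[4,6) = 16x2
Op 4 fold_right: fold axis v@5; visible region now rows[0,16) x cols[5,6) = 16x1
Op 5 fold_up: fold axis h@8; visible region now rows[0,8) x cols[5,6) = 8x1
Op 6 cut(6, 0): punch at orig (6,5); cuts so far [(6, 5)]; region rows[0,8) x cols[5,6) = 8x1
Unfold 1 (reflect across h@8): 2 holes -> [(6, 5), (9, 5)]
Unfold 2 (reflect across v@5): 4 holes -> [(6, 4), (6, 5), (9, 4), (9, 5)]
Unfold 3 (reflect across v@6): 8 holes -> [(6, 4), (6, 5), (6, 6), (6, 7), (9, 4), (9, 5), (9, 6), (9, 7)]
Unfold 4 (reflect across v@4): 16 holes -> [(6, 0), (6, 1), (6, 2), (6, 3), (6, 4), (6, 5), (6, 6), (6, 7), (9, 0), (9, 1), (9, 2), (9, 3), (9, 4), (9, 5), (9, 6), (9, 7)]
Unfold 5 (reflect across h@16): 32 holes -> [(6, 0), (6, 1), (6, 2), (6, 3), (6, 4), (6, 5), (6, 6), (6, 7), (9, 0), (9, 1), (9, 2), (9, 3), (9, 4), (9, 5), (9, 6), (9, 7), (22, 0), (22, 1), (22, 2), (22, 3), (22, 4), (22, 5), (22, 6), (22, 7), (25, 0), (25, 1), (25, 2), (25, 3), (25, 4), (25, 5), (25, 6), (25, 7)]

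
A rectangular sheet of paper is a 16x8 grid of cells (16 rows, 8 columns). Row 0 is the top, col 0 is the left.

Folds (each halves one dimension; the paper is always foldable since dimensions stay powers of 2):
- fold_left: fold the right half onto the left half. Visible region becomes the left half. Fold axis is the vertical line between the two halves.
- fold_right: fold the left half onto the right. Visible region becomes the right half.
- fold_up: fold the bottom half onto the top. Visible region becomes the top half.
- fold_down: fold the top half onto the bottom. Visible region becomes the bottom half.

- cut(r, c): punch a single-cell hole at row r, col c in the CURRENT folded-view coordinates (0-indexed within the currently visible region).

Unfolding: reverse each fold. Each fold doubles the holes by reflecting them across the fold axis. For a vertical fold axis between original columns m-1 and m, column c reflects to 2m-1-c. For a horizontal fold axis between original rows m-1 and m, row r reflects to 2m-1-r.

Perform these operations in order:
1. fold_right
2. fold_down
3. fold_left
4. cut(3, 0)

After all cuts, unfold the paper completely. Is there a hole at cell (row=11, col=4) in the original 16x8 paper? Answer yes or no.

Op 1 fold_right: fold axis v@4; visible region now rows[0,16) x cols[4,8) = 16x4
Op 2 fold_down: fold axis h@8; visible region now rows[8,16) x cols[4,8) = 8x4
Op 3 fold_left: fold axis v@6; visible region now rows[8,16) x cols[4,6) = 8x2
Op 4 cut(3, 0): punch at orig (11,4); cuts so far [(11, 4)]; region rows[8,16) x cols[4,6) = 8x2
Unfold 1 (reflect across v@6): 2 holes -> [(11, 4), (11, 7)]
Unfold 2 (reflect across h@8): 4 holes -> [(4, 4), (4, 7), (11, 4), (11, 7)]
Unfold 3 (reflect across v@4): 8 holes -> [(4, 0), (4, 3), (4, 4), (4, 7), (11, 0), (11, 3), (11, 4), (11, 7)]
Holes: [(4, 0), (4, 3), (4, 4), (4, 7), (11, 0), (11, 3), (11, 4), (11, 7)]

Answer: yes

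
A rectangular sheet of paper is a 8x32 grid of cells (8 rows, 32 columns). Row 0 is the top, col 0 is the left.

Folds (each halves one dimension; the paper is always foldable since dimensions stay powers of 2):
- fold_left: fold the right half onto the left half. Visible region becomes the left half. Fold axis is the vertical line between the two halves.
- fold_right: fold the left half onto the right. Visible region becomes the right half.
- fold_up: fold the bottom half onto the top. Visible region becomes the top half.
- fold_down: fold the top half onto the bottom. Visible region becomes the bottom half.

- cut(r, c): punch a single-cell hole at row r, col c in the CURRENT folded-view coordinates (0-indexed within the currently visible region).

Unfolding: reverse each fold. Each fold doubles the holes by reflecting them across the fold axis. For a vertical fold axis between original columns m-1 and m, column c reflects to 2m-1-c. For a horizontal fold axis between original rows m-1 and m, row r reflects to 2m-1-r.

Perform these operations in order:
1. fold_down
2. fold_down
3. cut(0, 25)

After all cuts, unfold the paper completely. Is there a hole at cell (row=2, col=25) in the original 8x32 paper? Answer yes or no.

Answer: yes

Derivation:
Op 1 fold_down: fold axis h@4; visible region now rows[4,8) x cols[0,32) = 4x32
Op 2 fold_down: fold axis h@6; visible region now rows[6,8) x cols[0,32) = 2x32
Op 3 cut(0, 25): punch at orig (6,25); cuts so far [(6, 25)]; region rows[6,8) x cols[0,32) = 2x32
Unfold 1 (reflect across h@6): 2 holes -> [(5, 25), (6, 25)]
Unfold 2 (reflect across h@4): 4 holes -> [(1, 25), (2, 25), (5, 25), (6, 25)]
Holes: [(1, 25), (2, 25), (5, 25), (6, 25)]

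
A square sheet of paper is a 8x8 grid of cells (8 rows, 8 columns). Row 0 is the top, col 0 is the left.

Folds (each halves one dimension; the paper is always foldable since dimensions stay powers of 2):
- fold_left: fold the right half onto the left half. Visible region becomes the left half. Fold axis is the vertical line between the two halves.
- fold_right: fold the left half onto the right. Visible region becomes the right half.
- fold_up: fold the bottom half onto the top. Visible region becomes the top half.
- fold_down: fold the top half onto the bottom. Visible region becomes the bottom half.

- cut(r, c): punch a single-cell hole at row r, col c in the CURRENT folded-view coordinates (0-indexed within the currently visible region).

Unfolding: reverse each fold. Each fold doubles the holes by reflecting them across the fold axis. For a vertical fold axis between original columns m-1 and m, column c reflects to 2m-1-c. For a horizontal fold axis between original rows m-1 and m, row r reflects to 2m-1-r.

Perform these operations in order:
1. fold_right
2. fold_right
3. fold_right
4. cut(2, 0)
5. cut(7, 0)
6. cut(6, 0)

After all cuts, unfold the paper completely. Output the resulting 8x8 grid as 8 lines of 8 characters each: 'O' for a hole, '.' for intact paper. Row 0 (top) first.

Answer: ........
........
OOOOOOOO
........
........
........
OOOOOOOO
OOOOOOOO

Derivation:
Op 1 fold_right: fold axis v@4; visible region now rows[0,8) x cols[4,8) = 8x4
Op 2 fold_right: fold axis v@6; visible region now rows[0,8) x cols[6,8) = 8x2
Op 3 fold_right: fold axis v@7; visible region now rows[0,8) x cols[7,8) = 8x1
Op 4 cut(2, 0): punch at orig (2,7); cuts so far [(2, 7)]; region rows[0,8) x cols[7,8) = 8x1
Op 5 cut(7, 0): punch at orig (7,7); cuts so far [(2, 7), (7, 7)]; region rows[0,8) x cols[7,8) = 8x1
Op 6 cut(6, 0): punch at orig (6,7); cuts so far [(2, 7), (6, 7), (7, 7)]; region rows[0,8) x cols[7,8) = 8x1
Unfold 1 (reflect across v@7): 6 holes -> [(2, 6), (2, 7), (6, 6), (6, 7), (7, 6), (7, 7)]
Unfold 2 (reflect across v@6): 12 holes -> [(2, 4), (2, 5), (2, 6), (2, 7), (6, 4), (6, 5), (6, 6), (6, 7), (7, 4), (7, 5), (7, 6), (7, 7)]
Unfold 3 (reflect across v@4): 24 holes -> [(2, 0), (2, 1), (2, 2), (2, 3), (2, 4), (2, 5), (2, 6), (2, 7), (6, 0), (6, 1), (6, 2), (6, 3), (6, 4), (6, 5), (6, 6), (6, 7), (7, 0), (7, 1), (7, 2), (7, 3), (7, 4), (7, 5), (7, 6), (7, 7)]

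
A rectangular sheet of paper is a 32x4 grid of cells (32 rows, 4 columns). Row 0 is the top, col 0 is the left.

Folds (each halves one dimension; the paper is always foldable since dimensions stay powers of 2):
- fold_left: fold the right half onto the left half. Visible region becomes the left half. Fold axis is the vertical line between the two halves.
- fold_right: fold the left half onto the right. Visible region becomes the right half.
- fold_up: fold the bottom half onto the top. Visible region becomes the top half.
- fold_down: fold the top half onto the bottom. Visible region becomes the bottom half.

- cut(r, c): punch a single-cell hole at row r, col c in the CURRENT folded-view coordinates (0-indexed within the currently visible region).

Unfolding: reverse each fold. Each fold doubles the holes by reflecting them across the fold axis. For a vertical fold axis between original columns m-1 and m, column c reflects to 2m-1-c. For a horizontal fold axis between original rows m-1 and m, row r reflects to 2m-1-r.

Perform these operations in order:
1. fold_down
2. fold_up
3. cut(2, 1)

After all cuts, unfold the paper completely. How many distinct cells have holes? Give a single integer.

Op 1 fold_down: fold axis h@16; visible region now rows[16,32) x cols[0,4) = 16x4
Op 2 fold_up: fold axis h@24; visible region now rows[16,24) x cols[0,4) = 8x4
Op 3 cut(2, 1): punch at orig (18,1); cuts so far [(18, 1)]; region rows[16,24) x cols[0,4) = 8x4
Unfold 1 (reflect across h@24): 2 holes -> [(18, 1), (29, 1)]
Unfold 2 (reflect across h@16): 4 holes -> [(2, 1), (13, 1), (18, 1), (29, 1)]

Answer: 4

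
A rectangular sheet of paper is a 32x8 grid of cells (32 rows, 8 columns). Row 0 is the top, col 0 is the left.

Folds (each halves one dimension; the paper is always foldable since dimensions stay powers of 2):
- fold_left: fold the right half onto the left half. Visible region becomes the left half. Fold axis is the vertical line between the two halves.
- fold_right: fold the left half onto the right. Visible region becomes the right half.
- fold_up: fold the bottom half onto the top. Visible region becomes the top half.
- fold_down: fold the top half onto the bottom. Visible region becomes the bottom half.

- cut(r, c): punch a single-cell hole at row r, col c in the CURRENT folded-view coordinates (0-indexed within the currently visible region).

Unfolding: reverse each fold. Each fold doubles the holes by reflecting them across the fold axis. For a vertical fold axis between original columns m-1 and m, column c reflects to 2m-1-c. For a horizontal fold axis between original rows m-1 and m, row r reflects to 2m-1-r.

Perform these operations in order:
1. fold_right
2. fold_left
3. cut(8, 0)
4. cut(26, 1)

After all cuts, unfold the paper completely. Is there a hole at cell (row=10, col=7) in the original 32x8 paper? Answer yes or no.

Answer: no

Derivation:
Op 1 fold_right: fold axis v@4; visible region now rows[0,32) x cols[4,8) = 32x4
Op 2 fold_left: fold axis v@6; visible region now rows[0,32) x cols[4,6) = 32x2
Op 3 cut(8, 0): punch at orig (8,4); cuts so far [(8, 4)]; region rows[0,32) x cols[4,6) = 32x2
Op 4 cut(26, 1): punch at orig (26,5); cuts so far [(8, 4), (26, 5)]; region rows[0,32) x cols[4,6) = 32x2
Unfold 1 (reflect across v@6): 4 holes -> [(8, 4), (8, 7), (26, 5), (26, 6)]
Unfold 2 (reflect across v@4): 8 holes -> [(8, 0), (8, 3), (8, 4), (8, 7), (26, 1), (26, 2), (26, 5), (26, 6)]
Holes: [(8, 0), (8, 3), (8, 4), (8, 7), (26, 1), (26, 2), (26, 5), (26, 6)]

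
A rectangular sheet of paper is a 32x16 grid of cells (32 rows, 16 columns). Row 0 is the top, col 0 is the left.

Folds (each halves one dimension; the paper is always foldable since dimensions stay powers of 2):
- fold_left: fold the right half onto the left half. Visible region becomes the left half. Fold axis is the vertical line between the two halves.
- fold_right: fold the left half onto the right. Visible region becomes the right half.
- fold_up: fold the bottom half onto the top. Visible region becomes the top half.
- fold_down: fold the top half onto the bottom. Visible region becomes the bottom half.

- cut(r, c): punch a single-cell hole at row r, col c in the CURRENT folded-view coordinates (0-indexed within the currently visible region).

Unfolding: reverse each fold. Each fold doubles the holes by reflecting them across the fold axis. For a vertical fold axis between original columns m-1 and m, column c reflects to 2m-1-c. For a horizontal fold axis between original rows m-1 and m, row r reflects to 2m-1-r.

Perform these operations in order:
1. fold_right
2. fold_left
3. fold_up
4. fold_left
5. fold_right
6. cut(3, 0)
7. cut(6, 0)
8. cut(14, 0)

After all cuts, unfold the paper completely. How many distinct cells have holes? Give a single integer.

Op 1 fold_right: fold axis v@8; visible region now rows[0,32) x cols[8,16) = 32x8
Op 2 fold_left: fold axis v@12; visible region now rows[0,32) x cols[8,12) = 32x4
Op 3 fold_up: fold axis h@16; visible region now rows[0,16) x cols[8,12) = 16x4
Op 4 fold_left: fold axis v@10; visible region now rows[0,16) x cols[8,10) = 16x2
Op 5 fold_right: fold axis v@9; visible region now rows[0,16) x cols[9,10) = 16x1
Op 6 cut(3, 0): punch at orig (3,9); cuts so far [(3, 9)]; region rows[0,16) x cols[9,10) = 16x1
Op 7 cut(6, 0): punch at orig (6,9); cuts so far [(3, 9), (6, 9)]; region rows[0,16) x cols[9,10) = 16x1
Op 8 cut(14, 0): punch at orig (14,9); cuts so far [(3, 9), (6, 9), (14, 9)]; region rows[0,16) x cols[9,10) = 16x1
Unfold 1 (reflect across v@9): 6 holes -> [(3, 8), (3, 9), (6, 8), (6, 9), (14, 8), (14, 9)]
Unfold 2 (reflect across v@10): 12 holes -> [(3, 8), (3, 9), (3, 10), (3, 11), (6, 8), (6, 9), (6, 10), (6, 11), (14, 8), (14, 9), (14, 10), (14, 11)]
Unfold 3 (reflect across h@16): 24 holes -> [(3, 8), (3, 9), (3, 10), (3, 11), (6, 8), (6, 9), (6, 10), (6, 11), (14, 8), (14, 9), (14, 10), (14, 11), (17, 8), (17, 9), (17, 10), (17, 11), (25, 8), (25, 9), (25, 10), (25, 11), (28, 8), (28, 9), (28, 10), (28, 11)]
Unfold 4 (reflect across v@12): 48 holes -> [(3, 8), (3, 9), (3, 10), (3, 11), (3, 12), (3, 13), (3, 14), (3, 15), (6, 8), (6, 9), (6, 10), (6, 11), (6, 12), (6, 13), (6, 14), (6, 15), (14, 8), (14, 9), (14, 10), (14, 11), (14, 12), (14, 13), (14, 14), (14, 15), (17, 8), (17, 9), (17, 10), (17, 11), (17, 12), (17, 13), (17, 14), (17, 15), (25, 8), (25, 9), (25, 10), (25, 11), (25, 12), (25, 13), (25, 14), (25, 15), (28, 8), (28, 9), (28, 10), (28, 11), (28, 12), (28, 13), (28, 14), (28, 15)]
Unfold 5 (reflect across v@8): 96 holes -> [(3, 0), (3, 1), (3, 2), (3, 3), (3, 4), (3, 5), (3, 6), (3, 7), (3, 8), (3, 9), (3, 10), (3, 11), (3, 12), (3, 13), (3, 14), (3, 15), (6, 0), (6, 1), (6, 2), (6, 3), (6, 4), (6, 5), (6, 6), (6, 7), (6, 8), (6, 9), (6, 10), (6, 11), (6, 12), (6, 13), (6, 14), (6, 15), (14, 0), (14, 1), (14, 2), (14, 3), (14, 4), (14, 5), (14, 6), (14, 7), (14, 8), (14, 9), (14, 10), (14, 11), (14, 12), (14, 13), (14, 14), (14, 15), (17, 0), (17, 1), (17, 2), (17, 3), (17, 4), (17, 5), (17, 6), (17, 7), (17, 8), (17, 9), (17, 10), (17, 11), (17, 12), (17, 13), (17, 14), (17, 15), (25, 0), (25, 1), (25, 2), (25, 3), (25, 4), (25, 5), (25, 6), (25, 7), (25, 8), (25, 9), (25, 10), (25, 11), (25, 12), (25, 13), (25, 14), (25, 15), (28, 0), (28, 1), (28, 2), (28, 3), (28, 4), (28, 5), (28, 6), (28, 7), (28, 8), (28, 9), (28, 10), (28, 11), (28, 12), (28, 13), (28, 14), (28, 15)]

Answer: 96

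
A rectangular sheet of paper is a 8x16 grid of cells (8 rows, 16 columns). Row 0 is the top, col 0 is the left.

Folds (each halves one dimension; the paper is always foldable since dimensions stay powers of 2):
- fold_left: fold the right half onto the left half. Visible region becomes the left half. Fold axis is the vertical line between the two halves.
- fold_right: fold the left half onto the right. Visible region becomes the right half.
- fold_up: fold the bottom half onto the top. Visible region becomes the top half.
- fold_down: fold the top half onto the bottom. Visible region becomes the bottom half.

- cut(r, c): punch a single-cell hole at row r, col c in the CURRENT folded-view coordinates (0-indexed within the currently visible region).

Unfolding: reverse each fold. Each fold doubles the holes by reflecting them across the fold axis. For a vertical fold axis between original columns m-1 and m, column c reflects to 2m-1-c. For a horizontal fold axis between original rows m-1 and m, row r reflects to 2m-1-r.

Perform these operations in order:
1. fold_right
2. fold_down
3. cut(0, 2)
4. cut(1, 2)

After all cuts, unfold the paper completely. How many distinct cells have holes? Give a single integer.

Op 1 fold_right: fold axis v@8; visible region now rows[0,8) x cols[8,16) = 8x8
Op 2 fold_down: fold axis h@4; visible region now rows[4,8) x cols[8,16) = 4x8
Op 3 cut(0, 2): punch at orig (4,10); cuts so far [(4, 10)]; region rows[4,8) x cols[8,16) = 4x8
Op 4 cut(1, 2): punch at orig (5,10); cuts so far [(4, 10), (5, 10)]; region rows[4,8) x cols[8,16) = 4x8
Unfold 1 (reflect across h@4): 4 holes -> [(2, 10), (3, 10), (4, 10), (5, 10)]
Unfold 2 (reflect across v@8): 8 holes -> [(2, 5), (2, 10), (3, 5), (3, 10), (4, 5), (4, 10), (5, 5), (5, 10)]

Answer: 8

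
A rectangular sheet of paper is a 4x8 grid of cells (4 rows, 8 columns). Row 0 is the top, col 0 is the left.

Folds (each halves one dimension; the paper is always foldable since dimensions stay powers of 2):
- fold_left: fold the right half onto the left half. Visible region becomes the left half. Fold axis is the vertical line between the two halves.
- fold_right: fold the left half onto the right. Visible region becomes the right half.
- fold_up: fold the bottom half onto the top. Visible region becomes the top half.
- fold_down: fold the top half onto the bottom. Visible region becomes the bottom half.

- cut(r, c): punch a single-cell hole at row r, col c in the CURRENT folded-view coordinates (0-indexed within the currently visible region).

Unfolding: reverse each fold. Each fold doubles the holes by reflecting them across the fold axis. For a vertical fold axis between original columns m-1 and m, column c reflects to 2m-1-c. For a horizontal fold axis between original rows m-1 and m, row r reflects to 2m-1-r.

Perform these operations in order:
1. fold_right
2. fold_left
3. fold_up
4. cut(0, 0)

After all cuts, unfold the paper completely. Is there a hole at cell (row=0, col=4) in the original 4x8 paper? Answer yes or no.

Answer: yes

Derivation:
Op 1 fold_right: fold axis v@4; visible region now rows[0,4) x cols[4,8) = 4x4
Op 2 fold_left: fold axis v@6; visible region now rows[0,4) x cols[4,6) = 4x2
Op 3 fold_up: fold axis h@2; visible region now rows[0,2) x cols[4,6) = 2x2
Op 4 cut(0, 0): punch at orig (0,4); cuts so far [(0, 4)]; region rows[0,2) x cols[4,6) = 2x2
Unfold 1 (reflect across h@2): 2 holes -> [(0, 4), (3, 4)]
Unfold 2 (reflect across v@6): 4 holes -> [(0, 4), (0, 7), (3, 4), (3, 7)]
Unfold 3 (reflect across v@4): 8 holes -> [(0, 0), (0, 3), (0, 4), (0, 7), (3, 0), (3, 3), (3, 4), (3, 7)]
Holes: [(0, 0), (0, 3), (0, 4), (0, 7), (3, 0), (3, 3), (3, 4), (3, 7)]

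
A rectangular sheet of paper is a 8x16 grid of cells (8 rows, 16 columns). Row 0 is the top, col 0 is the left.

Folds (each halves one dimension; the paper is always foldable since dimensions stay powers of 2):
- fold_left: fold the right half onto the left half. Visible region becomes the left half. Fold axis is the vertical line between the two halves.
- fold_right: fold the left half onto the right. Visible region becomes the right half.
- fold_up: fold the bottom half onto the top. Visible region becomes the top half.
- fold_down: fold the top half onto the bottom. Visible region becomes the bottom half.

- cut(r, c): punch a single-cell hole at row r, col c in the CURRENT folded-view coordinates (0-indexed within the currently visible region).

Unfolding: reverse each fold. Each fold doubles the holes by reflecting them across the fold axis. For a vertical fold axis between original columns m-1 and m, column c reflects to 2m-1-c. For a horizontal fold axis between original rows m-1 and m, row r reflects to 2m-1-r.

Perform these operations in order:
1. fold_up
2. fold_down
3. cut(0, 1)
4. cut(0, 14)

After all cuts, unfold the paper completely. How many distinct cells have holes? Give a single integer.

Answer: 8

Derivation:
Op 1 fold_up: fold axis h@4; visible region now rows[0,4) x cols[0,16) = 4x16
Op 2 fold_down: fold axis h@2; visible region now rows[2,4) x cols[0,16) = 2x16
Op 3 cut(0, 1): punch at orig (2,1); cuts so far [(2, 1)]; region rows[2,4) x cols[0,16) = 2x16
Op 4 cut(0, 14): punch at orig (2,14); cuts so far [(2, 1), (2, 14)]; region rows[2,4) x cols[0,16) = 2x16
Unfold 1 (reflect across h@2): 4 holes -> [(1, 1), (1, 14), (2, 1), (2, 14)]
Unfold 2 (reflect across h@4): 8 holes -> [(1, 1), (1, 14), (2, 1), (2, 14), (5, 1), (5, 14), (6, 1), (6, 14)]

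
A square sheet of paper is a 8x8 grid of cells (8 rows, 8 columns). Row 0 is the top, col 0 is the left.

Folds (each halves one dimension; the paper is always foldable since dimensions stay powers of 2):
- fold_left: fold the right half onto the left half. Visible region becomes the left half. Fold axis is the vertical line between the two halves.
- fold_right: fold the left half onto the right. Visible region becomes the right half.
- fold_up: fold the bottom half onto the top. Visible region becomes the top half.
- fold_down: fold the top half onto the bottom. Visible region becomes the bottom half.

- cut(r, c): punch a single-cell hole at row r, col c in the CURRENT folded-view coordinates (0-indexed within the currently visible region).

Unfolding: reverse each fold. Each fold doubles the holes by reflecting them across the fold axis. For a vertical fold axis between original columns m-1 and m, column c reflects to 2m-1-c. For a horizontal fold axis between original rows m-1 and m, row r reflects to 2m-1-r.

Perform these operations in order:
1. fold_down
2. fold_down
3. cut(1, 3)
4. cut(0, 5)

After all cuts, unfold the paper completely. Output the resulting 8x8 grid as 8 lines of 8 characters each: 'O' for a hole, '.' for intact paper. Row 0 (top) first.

Op 1 fold_down: fold axis h@4; visible region now rows[4,8) x cols[0,8) = 4x8
Op 2 fold_down: fold axis h@6; visible region now rows[6,8) x cols[0,8) = 2x8
Op 3 cut(1, 3): punch at orig (7,3); cuts so far [(7, 3)]; region rows[6,8) x cols[0,8) = 2x8
Op 4 cut(0, 5): punch at orig (6,5); cuts so far [(6, 5), (7, 3)]; region rows[6,8) x cols[0,8) = 2x8
Unfold 1 (reflect across h@6): 4 holes -> [(4, 3), (5, 5), (6, 5), (7, 3)]
Unfold 2 (reflect across h@4): 8 holes -> [(0, 3), (1, 5), (2, 5), (3, 3), (4, 3), (5, 5), (6, 5), (7, 3)]

Answer: ...O....
.....O..
.....O..
...O....
...O....
.....O..
.....O..
...O....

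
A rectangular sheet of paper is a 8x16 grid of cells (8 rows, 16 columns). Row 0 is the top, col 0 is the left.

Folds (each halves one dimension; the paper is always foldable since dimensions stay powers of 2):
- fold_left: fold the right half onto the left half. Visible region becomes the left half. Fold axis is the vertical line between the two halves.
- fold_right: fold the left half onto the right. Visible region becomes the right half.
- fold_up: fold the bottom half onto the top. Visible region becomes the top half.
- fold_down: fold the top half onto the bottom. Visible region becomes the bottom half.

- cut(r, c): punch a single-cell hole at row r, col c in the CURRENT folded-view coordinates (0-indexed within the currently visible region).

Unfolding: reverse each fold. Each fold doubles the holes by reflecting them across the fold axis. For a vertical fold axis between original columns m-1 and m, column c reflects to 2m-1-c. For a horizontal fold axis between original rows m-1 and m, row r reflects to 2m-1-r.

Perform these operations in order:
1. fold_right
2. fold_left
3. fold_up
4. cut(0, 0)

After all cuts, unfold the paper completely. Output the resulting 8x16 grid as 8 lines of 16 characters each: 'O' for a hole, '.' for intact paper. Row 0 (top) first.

Answer: O......OO......O
................
................
................
................
................
................
O......OO......O

Derivation:
Op 1 fold_right: fold axis v@8; visible region now rows[0,8) x cols[8,16) = 8x8
Op 2 fold_left: fold axis v@12; visible region now rows[0,8) x cols[8,12) = 8x4
Op 3 fold_up: fold axis h@4; visible region now rows[0,4) x cols[8,12) = 4x4
Op 4 cut(0, 0): punch at orig (0,8); cuts so far [(0, 8)]; region rows[0,4) x cols[8,12) = 4x4
Unfold 1 (reflect across h@4): 2 holes -> [(0, 8), (7, 8)]
Unfold 2 (reflect across v@12): 4 holes -> [(0, 8), (0, 15), (7, 8), (7, 15)]
Unfold 3 (reflect across v@8): 8 holes -> [(0, 0), (0, 7), (0, 8), (0, 15), (7, 0), (7, 7), (7, 8), (7, 15)]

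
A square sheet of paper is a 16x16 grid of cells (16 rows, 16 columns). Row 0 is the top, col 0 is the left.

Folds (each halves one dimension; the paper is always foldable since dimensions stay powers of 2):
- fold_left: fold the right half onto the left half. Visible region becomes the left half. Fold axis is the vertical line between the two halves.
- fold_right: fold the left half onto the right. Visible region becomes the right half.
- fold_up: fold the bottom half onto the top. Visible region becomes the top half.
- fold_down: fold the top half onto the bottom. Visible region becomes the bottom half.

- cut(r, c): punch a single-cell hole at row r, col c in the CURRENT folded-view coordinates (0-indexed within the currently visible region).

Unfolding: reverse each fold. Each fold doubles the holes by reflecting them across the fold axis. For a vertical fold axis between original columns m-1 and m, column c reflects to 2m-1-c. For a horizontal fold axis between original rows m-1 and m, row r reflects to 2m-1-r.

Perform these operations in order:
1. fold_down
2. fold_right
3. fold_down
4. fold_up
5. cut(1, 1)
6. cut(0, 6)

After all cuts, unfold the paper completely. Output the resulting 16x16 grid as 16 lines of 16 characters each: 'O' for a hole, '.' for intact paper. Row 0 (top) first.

Op 1 fold_down: fold axis h@8; visible region now rows[8,16) x cols[0,16) = 8x16
Op 2 fold_right: fold axis v@8; visible region now rows[8,16) x cols[8,16) = 8x8
Op 3 fold_down: fold axis h@12; visible region now rows[12,16) x cols[8,16) = 4x8
Op 4 fold_up: fold axis h@14; visible region now rows[12,14) x cols[8,16) = 2x8
Op 5 cut(1, 1): punch at orig (13,9); cuts so far [(13, 9)]; region rows[12,14) x cols[8,16) = 2x8
Op 6 cut(0, 6): punch at orig (12,14); cuts so far [(12, 14), (13, 9)]; region rows[12,14) x cols[8,16) = 2x8
Unfold 1 (reflect across h@14): 4 holes -> [(12, 14), (13, 9), (14, 9), (15, 14)]
Unfold 2 (reflect across h@12): 8 holes -> [(8, 14), (9, 9), (10, 9), (11, 14), (12, 14), (13, 9), (14, 9), (15, 14)]
Unfold 3 (reflect across v@8): 16 holes -> [(8, 1), (8, 14), (9, 6), (9, 9), (10, 6), (10, 9), (11, 1), (11, 14), (12, 1), (12, 14), (13, 6), (13, 9), (14, 6), (14, 9), (15, 1), (15, 14)]
Unfold 4 (reflect across h@8): 32 holes -> [(0, 1), (0, 14), (1, 6), (1, 9), (2, 6), (2, 9), (3, 1), (3, 14), (4, 1), (4, 14), (5, 6), (5, 9), (6, 6), (6, 9), (7, 1), (7, 14), (8, 1), (8, 14), (9, 6), (9, 9), (10, 6), (10, 9), (11, 1), (11, 14), (12, 1), (12, 14), (13, 6), (13, 9), (14, 6), (14, 9), (15, 1), (15, 14)]

Answer: .O............O.
......O..O......
......O..O......
.O............O.
.O............O.
......O..O......
......O..O......
.O............O.
.O............O.
......O..O......
......O..O......
.O............O.
.O............O.
......O..O......
......O..O......
.O............O.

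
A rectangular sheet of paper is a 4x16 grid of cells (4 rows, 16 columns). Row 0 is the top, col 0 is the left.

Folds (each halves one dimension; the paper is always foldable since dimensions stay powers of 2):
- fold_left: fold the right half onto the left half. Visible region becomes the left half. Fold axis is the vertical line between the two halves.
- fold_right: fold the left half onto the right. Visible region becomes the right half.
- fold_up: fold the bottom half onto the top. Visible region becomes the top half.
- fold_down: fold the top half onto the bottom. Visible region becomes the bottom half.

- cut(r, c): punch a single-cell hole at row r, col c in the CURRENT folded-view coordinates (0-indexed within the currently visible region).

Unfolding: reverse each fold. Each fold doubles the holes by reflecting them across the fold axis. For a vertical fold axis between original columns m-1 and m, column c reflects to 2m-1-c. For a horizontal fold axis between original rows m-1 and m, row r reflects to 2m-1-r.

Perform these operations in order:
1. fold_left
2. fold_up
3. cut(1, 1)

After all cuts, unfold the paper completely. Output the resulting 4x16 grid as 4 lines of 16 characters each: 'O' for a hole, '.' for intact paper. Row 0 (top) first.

Answer: ................
.O............O.
.O............O.
................

Derivation:
Op 1 fold_left: fold axis v@8; visible region now rows[0,4) x cols[0,8) = 4x8
Op 2 fold_up: fold axis h@2; visible region now rows[0,2) x cols[0,8) = 2x8
Op 3 cut(1, 1): punch at orig (1,1); cuts so far [(1, 1)]; region rows[0,2) x cols[0,8) = 2x8
Unfold 1 (reflect across h@2): 2 holes -> [(1, 1), (2, 1)]
Unfold 2 (reflect across v@8): 4 holes -> [(1, 1), (1, 14), (2, 1), (2, 14)]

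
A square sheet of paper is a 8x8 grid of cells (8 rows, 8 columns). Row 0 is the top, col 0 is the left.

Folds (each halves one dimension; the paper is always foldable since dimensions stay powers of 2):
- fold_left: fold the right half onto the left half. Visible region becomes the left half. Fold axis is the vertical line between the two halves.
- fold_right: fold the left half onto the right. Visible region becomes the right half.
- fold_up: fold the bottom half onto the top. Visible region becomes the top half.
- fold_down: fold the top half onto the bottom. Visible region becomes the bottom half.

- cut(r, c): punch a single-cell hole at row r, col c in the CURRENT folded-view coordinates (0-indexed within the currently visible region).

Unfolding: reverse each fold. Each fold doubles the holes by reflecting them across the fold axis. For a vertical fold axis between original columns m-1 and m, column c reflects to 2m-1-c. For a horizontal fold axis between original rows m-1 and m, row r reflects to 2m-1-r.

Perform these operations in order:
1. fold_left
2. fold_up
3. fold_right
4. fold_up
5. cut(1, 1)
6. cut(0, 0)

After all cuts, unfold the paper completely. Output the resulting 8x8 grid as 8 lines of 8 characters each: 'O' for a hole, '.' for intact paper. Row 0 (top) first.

Answer: .OO..OO.
O..OO..O
O..OO..O
.OO..OO.
.OO..OO.
O..OO..O
O..OO..O
.OO..OO.

Derivation:
Op 1 fold_left: fold axis v@4; visible region now rows[0,8) x cols[0,4) = 8x4
Op 2 fold_up: fold axis h@4; visible region now rows[0,4) x cols[0,4) = 4x4
Op 3 fold_right: fold axis v@2; visible region now rows[0,4) x cols[2,4) = 4x2
Op 4 fold_up: fold axis h@2; visible region now rows[0,2) x cols[2,4) = 2x2
Op 5 cut(1, 1): punch at orig (1,3); cuts so far [(1, 3)]; region rows[0,2) x cols[2,4) = 2x2
Op 6 cut(0, 0): punch at orig (0,2); cuts so far [(0, 2), (1, 3)]; region rows[0,2) x cols[2,4) = 2x2
Unfold 1 (reflect across h@2): 4 holes -> [(0, 2), (1, 3), (2, 3), (3, 2)]
Unfold 2 (reflect across v@2): 8 holes -> [(0, 1), (0, 2), (1, 0), (1, 3), (2, 0), (2, 3), (3, 1), (3, 2)]
Unfold 3 (reflect across h@4): 16 holes -> [(0, 1), (0, 2), (1, 0), (1, 3), (2, 0), (2, 3), (3, 1), (3, 2), (4, 1), (4, 2), (5, 0), (5, 3), (6, 0), (6, 3), (7, 1), (7, 2)]
Unfold 4 (reflect across v@4): 32 holes -> [(0, 1), (0, 2), (0, 5), (0, 6), (1, 0), (1, 3), (1, 4), (1, 7), (2, 0), (2, 3), (2, 4), (2, 7), (3, 1), (3, 2), (3, 5), (3, 6), (4, 1), (4, 2), (4, 5), (4, 6), (5, 0), (5, 3), (5, 4), (5, 7), (6, 0), (6, 3), (6, 4), (6, 7), (7, 1), (7, 2), (7, 5), (7, 6)]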